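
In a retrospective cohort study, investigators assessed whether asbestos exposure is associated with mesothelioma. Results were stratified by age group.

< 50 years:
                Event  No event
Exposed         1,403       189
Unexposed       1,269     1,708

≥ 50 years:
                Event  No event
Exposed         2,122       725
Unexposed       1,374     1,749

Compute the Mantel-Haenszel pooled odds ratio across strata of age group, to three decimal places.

5.225

OR_MH = Σ(aᵢdᵢ/nᵢ) / Σ(bᵢcᵢ/nᵢ), where nᵢ is the stratum total.
Stratum 1 (< 50 years): n = 4569; a·d/n = 1403·1708/4569 = 524.4745; b·c/n = 189·1269/4569 = 52.4931
Stratum 2 (≥ 50 years): n = 5970; a·d/n = 2122·1749/5970 = 621.6714; b·c/n = 725·1374/5970 = 166.8593
OR_MH = (524.4745 + 621.6714) / (52.4931 + 166.8593) = 1146.1459 / 219.3524 = 5.22513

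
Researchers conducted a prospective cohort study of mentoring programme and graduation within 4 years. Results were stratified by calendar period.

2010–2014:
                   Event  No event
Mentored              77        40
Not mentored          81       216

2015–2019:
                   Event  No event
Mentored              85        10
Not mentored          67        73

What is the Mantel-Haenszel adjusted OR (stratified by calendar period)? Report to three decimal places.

6.236

OR_MH = Σ(aᵢdᵢ/nᵢ) / Σ(bᵢcᵢ/nᵢ), where nᵢ is the stratum total.
Stratum 1 (2010–2014): n = 414; a·d/n = 77·216/414 = 40.1739; b·c/n = 40·81/414 = 7.8261
Stratum 2 (2015–2019): n = 235; a·d/n = 85·73/235 = 26.4043; b·c/n = 10·67/235 = 2.8511
OR_MH = (40.1739 + 26.4043) / (7.8261 + 2.8511) = 66.5782 / 10.6772 = 6.23557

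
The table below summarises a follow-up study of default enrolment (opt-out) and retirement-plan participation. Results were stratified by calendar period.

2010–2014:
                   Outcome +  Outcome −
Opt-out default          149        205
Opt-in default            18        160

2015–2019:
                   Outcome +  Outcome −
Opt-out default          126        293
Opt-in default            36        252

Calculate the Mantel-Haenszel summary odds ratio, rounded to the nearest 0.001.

OR_MH = Σ(aᵢdᵢ/nᵢ) / Σ(bᵢcᵢ/nᵢ), where nᵢ is the stratum total.
Stratum 1 (2010–2014): n = 532; a·d/n = 149·160/532 = 44.8120; b·c/n = 205·18/532 = 6.9361
Stratum 2 (2015–2019): n = 707; a·d/n = 126·252/707 = 44.9109; b·c/n = 293·36/707 = 14.9194
OR_MH = (44.8120 + 44.9109) / (6.9361 + 14.9194) = 89.7229 / 21.8555 = 4.10528

4.105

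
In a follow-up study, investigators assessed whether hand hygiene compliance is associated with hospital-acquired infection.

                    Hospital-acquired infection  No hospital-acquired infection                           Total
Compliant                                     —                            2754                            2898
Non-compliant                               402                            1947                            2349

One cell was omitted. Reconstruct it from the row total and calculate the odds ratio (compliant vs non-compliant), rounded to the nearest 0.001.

The missing cell is in the exposed row: 2898 − 2754 = 144.
So a = 144, b = 2754, c = 402, d = 1947.
OR = (a·d)/(b·c) = (144 × 1947) / (2754 × 402) = 280368 / 1107108 = 0.25324

0.253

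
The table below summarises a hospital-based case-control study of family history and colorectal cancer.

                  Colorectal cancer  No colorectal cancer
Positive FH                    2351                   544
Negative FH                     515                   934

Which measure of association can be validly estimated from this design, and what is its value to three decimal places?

Cells: a = 2351, b = 544, c = 515, d = 934.
This is a hospital-based case-control study: participants were sampled on outcome status, so risks in the source population cannot be estimated directly — relative risk is not valid here. The odds ratio is the appropriate measure.
OR = (a·d)/(b·c) = (2351 × 934) / (544 × 515) = 2195834 / 280160 = 7.83779

7.838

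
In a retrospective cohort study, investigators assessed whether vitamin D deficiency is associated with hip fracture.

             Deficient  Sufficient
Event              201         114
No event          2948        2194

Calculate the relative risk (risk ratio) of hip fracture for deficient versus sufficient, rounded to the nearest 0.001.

1.292

Reading the table with exposure as columns: a = 201 (Deficient, case), b = 2948 (Deficient, non-case), c = 114 (Sufficient, case), d = 2194.
Risk in exposed = 201/3149 = 0.06383; risk in unexposed = 114/2308 = 0.04939.
RR = 0.06383 / 0.04939 = 1.29227
The risk among the exposed is 1.29 times that among the unexposed.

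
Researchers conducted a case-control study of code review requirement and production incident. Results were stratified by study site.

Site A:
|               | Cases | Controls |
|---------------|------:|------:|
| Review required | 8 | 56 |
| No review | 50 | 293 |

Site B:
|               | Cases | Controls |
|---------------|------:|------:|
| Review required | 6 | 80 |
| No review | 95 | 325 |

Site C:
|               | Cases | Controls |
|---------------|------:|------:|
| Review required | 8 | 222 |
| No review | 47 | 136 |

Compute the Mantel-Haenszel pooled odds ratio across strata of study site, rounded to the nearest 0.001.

OR_MH = Σ(aᵢdᵢ/nᵢ) / Σ(bᵢcᵢ/nᵢ), where nᵢ is the stratum total.
Stratum 1 (Site A): n = 407; a·d/n = 8·293/407 = 5.7592; b·c/n = 56·50/407 = 6.8796
Stratum 2 (Site B): n = 506; a·d/n = 6·325/506 = 3.8538; b·c/n = 80·95/506 = 15.0198
Stratum 3 (Site C): n = 413; a·d/n = 8·136/413 = 2.6344; b·c/n = 222·47/413 = 25.2639
OR_MH = (5.7592 + 3.8538 + 2.6344) / (6.8796 + 15.0198 + 25.2639) = 12.2474 / 47.1633 = 0.25968

0.260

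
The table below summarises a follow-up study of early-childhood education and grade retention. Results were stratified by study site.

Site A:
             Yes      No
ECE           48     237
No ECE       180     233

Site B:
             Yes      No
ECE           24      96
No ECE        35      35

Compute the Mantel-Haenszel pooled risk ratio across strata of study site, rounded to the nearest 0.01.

RR_MH = Σ(aᵢ·n₀ᵢ/nᵢ) / Σ(cᵢ·n₁ᵢ/nᵢ), with n₁ᵢ = aᵢ+bᵢ (exposed), n₀ᵢ = cᵢ+dᵢ (unexposed), nᵢ = n₁ᵢ+n₀ᵢ.
Stratum 1 (Site A): n₁ = 285, n₀ = 413, n = 698; a·n₀/n = 48·413/698 = 28.4011; c·n₁/n = 180·285/698 = 73.4957
Stratum 2 (Site B): n₁ = 120, n₀ = 70, n = 190; a·n₀/n = 24·70/190 = 8.8421; c·n₁/n = 35·120/190 = 22.1053
RR_MH = (28.4011 + 8.8421) / (73.4957 + 22.1053) = 37.2433 / 95.6010 = 0.38957

0.39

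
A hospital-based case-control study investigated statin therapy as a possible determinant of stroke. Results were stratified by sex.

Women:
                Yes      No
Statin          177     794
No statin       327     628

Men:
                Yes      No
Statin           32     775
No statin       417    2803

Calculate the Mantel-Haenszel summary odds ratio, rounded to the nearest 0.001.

OR_MH = Σ(aᵢdᵢ/nᵢ) / Σ(bᵢcᵢ/nᵢ), where nᵢ is the stratum total.
Stratum 1 (Women): n = 1926; a·d/n = 177·628/1926 = 57.7134; b·c/n = 794·327/1926 = 134.8069
Stratum 2 (Men): n = 4027; a·d/n = 32·2803/4027 = 22.2737; b·c/n = 775·417/4027 = 80.2520
OR_MH = (57.7134 + 22.2737) / (134.8069 + 80.2520) = 79.9870 / 215.0589 = 0.37193

0.372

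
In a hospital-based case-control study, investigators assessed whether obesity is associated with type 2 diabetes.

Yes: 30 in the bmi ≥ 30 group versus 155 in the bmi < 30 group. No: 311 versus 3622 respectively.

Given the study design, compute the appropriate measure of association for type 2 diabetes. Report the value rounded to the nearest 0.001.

From the description: a = 30, b = 311, c = 155, d = 3622.
This is a hospital-based case-control study: participants were sampled on outcome status, so risks in the source population cannot be estimated directly — relative risk is not valid here. The odds ratio is the appropriate measure.
OR = (a·d)/(b·c) = (30 × 3622) / (311 × 155) = 108660 / 48205 = 2.25412

2.254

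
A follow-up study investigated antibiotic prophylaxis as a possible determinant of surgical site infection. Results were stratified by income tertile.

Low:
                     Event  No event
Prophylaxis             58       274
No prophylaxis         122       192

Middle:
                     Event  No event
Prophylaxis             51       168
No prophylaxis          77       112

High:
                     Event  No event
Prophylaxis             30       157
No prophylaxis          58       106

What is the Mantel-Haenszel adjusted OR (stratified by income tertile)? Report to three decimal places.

0.368

OR_MH = Σ(aᵢdᵢ/nᵢ) / Σ(bᵢcᵢ/nᵢ), where nᵢ is the stratum total.
Stratum 1 (Low): n = 646; a·d/n = 58·192/646 = 17.2384; b·c/n = 274·122/646 = 51.7461
Stratum 2 (Middle): n = 408; a·d/n = 51·112/408 = 14.0000; b·c/n = 168·77/408 = 31.7059
Stratum 3 (High): n = 351; a·d/n = 30·106/351 = 9.0598; b·c/n = 157·58/351 = 25.9430
OR_MH = (17.2384 + 14.0000 + 9.0598) / (51.7461 + 31.7059 + 25.9430) = 40.2982 / 109.3950 = 0.36837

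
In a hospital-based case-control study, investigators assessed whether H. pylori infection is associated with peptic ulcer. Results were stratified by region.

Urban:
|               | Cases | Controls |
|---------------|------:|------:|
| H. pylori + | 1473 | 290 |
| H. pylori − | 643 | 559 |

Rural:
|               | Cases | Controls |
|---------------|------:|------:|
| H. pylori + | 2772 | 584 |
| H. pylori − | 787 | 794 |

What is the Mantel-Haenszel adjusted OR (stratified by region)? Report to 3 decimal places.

OR_MH = Σ(aᵢdᵢ/nᵢ) / Σ(bᵢcᵢ/nᵢ), where nᵢ is the stratum total.
Stratum 1 (Urban): n = 2965; a·d/n = 1473·559/2965 = 277.7089; b·c/n = 290·643/2965 = 62.8904
Stratum 2 (Rural): n = 4937; a·d/n = 2772·794/4937 = 445.8108; b·c/n = 584·787/4937 = 93.0946
OR_MH = (277.7089 + 445.8108) / (62.8904 + 93.0946) = 723.5198 / 155.9850 = 4.63839

4.638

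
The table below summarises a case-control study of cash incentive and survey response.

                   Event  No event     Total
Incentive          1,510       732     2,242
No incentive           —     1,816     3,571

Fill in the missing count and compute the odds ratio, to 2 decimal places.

2.13

The missing cell is in the unexposed row: 3571 − 1816 = 1755.
So a = 1510, b = 732, c = 1755, d = 1816.
OR = (a·d)/(b·c) = (1510 × 1816) / (732 × 1755) = 2742160 / 1284660 = 2.13454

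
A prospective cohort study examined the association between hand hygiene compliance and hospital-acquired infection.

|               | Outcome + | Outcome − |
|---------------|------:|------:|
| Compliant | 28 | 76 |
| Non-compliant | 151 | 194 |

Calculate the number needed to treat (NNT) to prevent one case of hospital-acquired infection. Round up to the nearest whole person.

Risk in treated group = 28/104 = 0.26923; risk in control = 151/345 = 0.43768.
Absolute risk reduction = 0.43768 − 0.26923 = 0.16845
NNT = 1 / ARR = 1 / 0.16845 = 5.936 → round up → 6

6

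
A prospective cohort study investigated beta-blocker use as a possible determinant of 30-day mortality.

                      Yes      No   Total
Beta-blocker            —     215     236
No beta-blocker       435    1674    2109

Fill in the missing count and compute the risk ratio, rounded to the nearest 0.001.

0.431

The missing cell is in the exposed row: 236 − 215 = 21.
So a = 21, b = 215, c = 435, d = 1674.
RR = [a/(a+b)] / [c/(c+d)] = (21/236) / (435/2109) = 0.08898/0.20626 = 0.43141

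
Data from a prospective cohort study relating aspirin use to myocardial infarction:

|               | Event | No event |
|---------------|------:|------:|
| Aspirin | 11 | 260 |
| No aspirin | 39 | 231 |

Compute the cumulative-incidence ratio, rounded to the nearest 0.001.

0.281

Cells: a = 11, b = 260, c = 39, d = 231.
Risk in exposed = 11/271 = 0.04059; risk in unexposed = 39/270 = 0.14444.
RR = 0.04059 / 0.14444 = 0.28101
The risk is 72% lower among the exposed than among the unexposed.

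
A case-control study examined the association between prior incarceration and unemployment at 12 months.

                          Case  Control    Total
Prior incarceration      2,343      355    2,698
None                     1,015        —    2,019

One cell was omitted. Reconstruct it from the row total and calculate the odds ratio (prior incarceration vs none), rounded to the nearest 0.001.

The missing cell is in the unexposed row: 2019 − 1015 = 1004.
So a = 2343, b = 355, c = 1015, d = 1004.
OR = (a·d)/(b·c) = (2343 × 1004) / (355 × 1015) = 2352372 / 360325 = 6.52847

6.528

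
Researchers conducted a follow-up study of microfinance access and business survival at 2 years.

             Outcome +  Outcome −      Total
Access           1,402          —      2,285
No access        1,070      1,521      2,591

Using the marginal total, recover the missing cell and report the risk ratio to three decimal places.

The missing cell is in the exposed row: 2285 − 1402 = 883.
So a = 1402, b = 883, c = 1070, d = 1521.
RR = [a/(a+b)] / [c/(c+d)] = (1402/2285) / (1070/2591) = 0.61357/0.41297 = 1.48575

1.486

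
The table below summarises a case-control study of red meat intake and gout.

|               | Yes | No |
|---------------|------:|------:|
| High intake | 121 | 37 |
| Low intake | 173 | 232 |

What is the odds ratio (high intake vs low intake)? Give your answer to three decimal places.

4.386

Cells: a = 121, b = 37, c = 173, d = 232.
OR = (a·d)/(b·c) = (121 × 232) / (37 × 173) = 28072 / 6401 = 4.38556
The odds of gout are about 4.39 times as high in the high intake group.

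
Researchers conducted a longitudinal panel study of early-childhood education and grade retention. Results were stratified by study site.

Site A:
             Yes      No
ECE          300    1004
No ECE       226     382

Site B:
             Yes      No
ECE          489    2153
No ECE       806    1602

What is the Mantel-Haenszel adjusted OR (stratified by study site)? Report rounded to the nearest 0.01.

OR_MH = Σ(aᵢdᵢ/nᵢ) / Σ(bᵢcᵢ/nᵢ), where nᵢ is the stratum total.
Stratum 1 (Site A): n = 1912; a·d/n = 300·382/1912 = 59.9372; b·c/n = 1004·226/1912 = 118.6736
Stratum 2 (Site B): n = 5050; a·d/n = 489·1602/5050 = 155.1244; b·c/n = 2153·806/5050 = 343.6273
OR_MH = (59.9372 + 155.1244) / (118.6736 + 343.6273) = 215.0616 / 462.3010 = 0.46520

0.47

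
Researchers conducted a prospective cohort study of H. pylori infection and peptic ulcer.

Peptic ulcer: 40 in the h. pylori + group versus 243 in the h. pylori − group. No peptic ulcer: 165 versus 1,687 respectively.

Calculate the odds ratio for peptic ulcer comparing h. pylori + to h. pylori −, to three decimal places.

1.683

From the description: a = 40, b = 165, c = 243, d = 1687.
OR = (a·d)/(b·c) = (40 × 1687) / (165 × 243) = 67480 / 40095 = 1.68300
The odds of peptic ulcer are about 1.68 times as high in the h. pylori + group.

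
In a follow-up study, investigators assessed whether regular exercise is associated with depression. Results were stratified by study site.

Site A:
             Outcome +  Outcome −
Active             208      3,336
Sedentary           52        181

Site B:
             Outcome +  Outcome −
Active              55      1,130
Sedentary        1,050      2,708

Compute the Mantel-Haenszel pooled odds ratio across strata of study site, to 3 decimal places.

OR_MH = Σ(aᵢdᵢ/nᵢ) / Σ(bᵢcᵢ/nᵢ), where nᵢ is the stratum total.
Stratum 1 (Site A): n = 3777; a·d/n = 208·181/3777 = 9.9677; b·c/n = 3336·52/3777 = 45.9285
Stratum 2 (Site B): n = 4943; a·d/n = 55·2708/4943 = 30.1315; b·c/n = 1130·1050/4943 = 240.0364
OR_MH = (9.9677 + 30.1315) / (45.9285 + 240.0364) = 40.0992 / 285.9649 = 0.14022

0.140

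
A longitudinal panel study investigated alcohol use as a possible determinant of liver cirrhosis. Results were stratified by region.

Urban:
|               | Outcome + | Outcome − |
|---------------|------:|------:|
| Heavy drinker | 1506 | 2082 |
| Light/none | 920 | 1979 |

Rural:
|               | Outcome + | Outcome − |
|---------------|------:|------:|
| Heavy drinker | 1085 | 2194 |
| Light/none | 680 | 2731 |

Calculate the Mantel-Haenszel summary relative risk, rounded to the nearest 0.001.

1.456

RR_MH = Σ(aᵢ·n₀ᵢ/nᵢ) / Σ(cᵢ·n₁ᵢ/nᵢ), with n₁ᵢ = aᵢ+bᵢ (exposed), n₀ᵢ = cᵢ+dᵢ (unexposed), nᵢ = n₁ᵢ+n₀ᵢ.
Stratum 1 (Urban): n₁ = 3588, n₀ = 2899, n = 6487; a·n₀/n = 1506·2899/6487 = 673.0220; c·n₁/n = 920·3588/6487 = 508.8577
Stratum 2 (Rural): n₁ = 3279, n₀ = 3411, n = 6690; a·n₀/n = 1085·3411/6690 = 553.2040; c·n₁/n = 680·3279/6690 = 333.2915
RR_MH = (673.0220 + 553.2040) / (508.8577 + 333.2915) = 1226.2261 / 842.1492 = 1.45607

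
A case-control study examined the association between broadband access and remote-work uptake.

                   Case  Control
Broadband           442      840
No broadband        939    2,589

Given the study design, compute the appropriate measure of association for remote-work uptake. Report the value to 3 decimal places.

1.451

Cells: a = 442, b = 840, c = 939, d = 2589.
This is a case-control study: participants were sampled on outcome status, so risks in the source population cannot be estimated directly — relative risk is not valid here. The odds ratio is the appropriate measure.
OR = (a·d)/(b·c) = (442 × 2589) / (840 × 939) = 1144338 / 788760 = 1.45081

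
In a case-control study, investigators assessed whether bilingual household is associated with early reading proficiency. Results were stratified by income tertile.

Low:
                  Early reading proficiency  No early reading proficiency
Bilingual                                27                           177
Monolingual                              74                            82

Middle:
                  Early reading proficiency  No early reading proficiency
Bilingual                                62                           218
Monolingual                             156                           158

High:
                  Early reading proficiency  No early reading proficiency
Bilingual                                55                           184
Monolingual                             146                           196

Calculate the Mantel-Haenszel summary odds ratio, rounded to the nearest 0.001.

0.295

OR_MH = Σ(aᵢdᵢ/nᵢ) / Σ(bᵢcᵢ/nᵢ), where nᵢ is the stratum total.
Stratum 1 (Low): n = 360; a·d/n = 27·82/360 = 6.1500; b·c/n = 177·74/360 = 36.3833
Stratum 2 (Middle): n = 594; a·d/n = 62·158/594 = 16.4916; b·c/n = 218·156/594 = 57.2525
Stratum 3 (High): n = 581; a·d/n = 55·196/581 = 18.5542; b·c/n = 184·146/581 = 46.2375
OR_MH = (6.1500 + 16.4916 + 18.5542) / (36.3833 + 57.2525 + 46.2375) = 41.1958 / 139.8734 = 0.29452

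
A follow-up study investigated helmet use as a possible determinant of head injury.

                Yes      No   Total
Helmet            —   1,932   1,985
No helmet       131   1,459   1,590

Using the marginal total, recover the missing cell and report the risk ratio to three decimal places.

0.324

The missing cell is in the exposed row: 1985 − 1932 = 53.
So a = 53, b = 1932, c = 131, d = 1459.
RR = [a/(a+b)] / [c/(c+d)] = (53/1985) / (131/1590) = 0.02670/0.08239 = 0.32407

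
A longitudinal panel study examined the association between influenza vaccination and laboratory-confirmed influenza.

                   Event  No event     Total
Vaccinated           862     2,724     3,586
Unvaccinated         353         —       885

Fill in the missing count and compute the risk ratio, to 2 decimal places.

0.60

The missing cell is in the unexposed row: 885 − 353 = 532.
So a = 862, b = 2724, c = 353, d = 532.
RR = [a/(a+b)] / [c/(c+d)] = (862/3586) / (353/885) = 0.24038/0.39887 = 0.60265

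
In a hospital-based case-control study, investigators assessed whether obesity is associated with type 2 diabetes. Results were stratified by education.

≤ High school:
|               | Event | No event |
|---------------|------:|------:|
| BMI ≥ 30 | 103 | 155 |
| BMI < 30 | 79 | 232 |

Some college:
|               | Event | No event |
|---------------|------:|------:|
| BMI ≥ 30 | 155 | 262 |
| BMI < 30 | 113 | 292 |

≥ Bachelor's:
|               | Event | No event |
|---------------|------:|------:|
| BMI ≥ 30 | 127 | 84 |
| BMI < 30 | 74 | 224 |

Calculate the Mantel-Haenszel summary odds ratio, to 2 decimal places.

OR_MH = Σ(aᵢdᵢ/nᵢ) / Σ(bᵢcᵢ/nᵢ), where nᵢ is the stratum total.
Stratum 1 (≤ High school): n = 569; a·d/n = 103·232/569 = 41.9965; b·c/n = 155·79/569 = 21.5202
Stratum 2 (Some college): n = 822; a·d/n = 155·292/822 = 55.0608; b·c/n = 262·113/822 = 36.0170
Stratum 3 (≥ Bachelor's): n = 509; a·d/n = 127·224/509 = 55.8900; b·c/n = 84·74/509 = 12.2122
OR_MH = (41.9965 + 55.0608 + 55.8900) / (21.5202 + 36.0170 + 12.2122) = 152.9473 / 69.7494 = 2.19281

2.19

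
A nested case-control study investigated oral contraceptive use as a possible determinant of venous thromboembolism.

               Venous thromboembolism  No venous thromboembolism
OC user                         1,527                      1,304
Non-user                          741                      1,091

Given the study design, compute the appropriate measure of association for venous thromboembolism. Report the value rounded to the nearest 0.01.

Cells: a = 1527, b = 1304, c = 741, d = 1091.
This is a nested case-control study: participants were sampled on outcome status, so risks in the source population cannot be estimated directly — relative risk is not valid here. The odds ratio is the appropriate measure.
OR = (a·d)/(b·c) = (1527 × 1091) / (1304 × 741) = 1665957 / 966264 = 1.72412

1.72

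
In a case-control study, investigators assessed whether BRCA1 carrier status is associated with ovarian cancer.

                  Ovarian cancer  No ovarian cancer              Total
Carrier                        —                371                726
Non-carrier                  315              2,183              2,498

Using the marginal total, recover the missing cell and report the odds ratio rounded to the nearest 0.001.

6.631

The missing cell is in the exposed row: 726 − 371 = 355.
So a = 355, b = 371, c = 315, d = 2183.
OR = (a·d)/(b·c) = (355 × 2183) / (371 × 315) = 774965 / 116865 = 6.63128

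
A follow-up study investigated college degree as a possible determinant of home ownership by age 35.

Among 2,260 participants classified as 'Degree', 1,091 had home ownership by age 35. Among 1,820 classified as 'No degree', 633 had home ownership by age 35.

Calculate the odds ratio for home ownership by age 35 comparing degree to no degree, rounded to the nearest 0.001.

From the description: a = 1091, b = 1169, c = 633, d = 1187.
OR = (a·d)/(b·c) = (1091 × 1187) / (1169 × 633) = 1295017 / 739977 = 1.75008
The odds of home ownership by age 35 are about 1.75 times as high in the degree group.

1.750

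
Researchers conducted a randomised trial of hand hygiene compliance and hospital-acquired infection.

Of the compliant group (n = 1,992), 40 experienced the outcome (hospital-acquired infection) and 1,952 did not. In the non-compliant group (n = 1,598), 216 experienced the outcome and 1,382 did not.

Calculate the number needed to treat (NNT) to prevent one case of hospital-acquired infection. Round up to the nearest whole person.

Risk in treated group = 40/1992 = 0.02008; risk in control = 216/1598 = 0.13517.
Absolute risk reduction = 0.13517 − 0.02008 = 0.11509
NNT = 1 / ARR = 1 / 0.11509 = 8.689 → round up → 9

9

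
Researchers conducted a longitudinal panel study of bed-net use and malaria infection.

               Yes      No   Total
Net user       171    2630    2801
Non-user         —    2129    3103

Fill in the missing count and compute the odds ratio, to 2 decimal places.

0.14

The missing cell is in the unexposed row: 3103 − 2129 = 974.
So a = 171, b = 2630, c = 974, d = 2129.
OR = (a·d)/(b·c) = (171 × 2129) / (2630 × 974) = 364059 / 2561620 = 0.14212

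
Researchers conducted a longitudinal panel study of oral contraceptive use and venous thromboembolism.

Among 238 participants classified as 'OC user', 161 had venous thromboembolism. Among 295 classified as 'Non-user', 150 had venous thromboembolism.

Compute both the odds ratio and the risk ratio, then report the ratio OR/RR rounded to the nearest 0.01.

From the description: a = 161, b = 77, c = 150, d = 145.
OR = (161·145)/(77·150) = 23345/11550 = 2.02121
Risk in exposed = 161/238 = 0.67647; risk in unexposed = 150/295 = 0.50847; RR = 1.33039
OR/RR = 2.02121 / 1.33039 = 1.51926
The outcome is not rare, so the OR lies further from 1 than the RR.

1.52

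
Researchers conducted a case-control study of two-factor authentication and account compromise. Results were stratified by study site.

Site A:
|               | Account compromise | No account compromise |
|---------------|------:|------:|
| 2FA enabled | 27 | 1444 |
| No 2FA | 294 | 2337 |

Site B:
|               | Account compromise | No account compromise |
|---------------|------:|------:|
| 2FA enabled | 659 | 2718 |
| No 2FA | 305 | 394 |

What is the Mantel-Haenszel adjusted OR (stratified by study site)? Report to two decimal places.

0.26

OR_MH = Σ(aᵢdᵢ/nᵢ) / Σ(bᵢcᵢ/nᵢ), where nᵢ is the stratum total.
Stratum 1 (Site A): n = 4102; a·d/n = 27·2337/4102 = 15.3825; b·c/n = 1444·294/4102 = 103.4949
Stratum 2 (Site B): n = 4076; a·d/n = 659·394/4076 = 63.7012; b·c/n = 2718·305/4076 = 203.3832
OR_MH = (15.3825 + 63.7012) / (103.4949 + 203.3832) = 79.0837 / 306.8781 = 0.25770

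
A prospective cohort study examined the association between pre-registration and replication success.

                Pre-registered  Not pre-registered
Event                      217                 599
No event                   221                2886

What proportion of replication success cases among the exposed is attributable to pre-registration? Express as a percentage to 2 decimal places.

Reading the table with exposure as columns: a = 217 (Pre-registered, case), b = 221 (Pre-registered, non-case), c = 599 (Not pre-registered, case), d = 2886.
Risk in exposed = 217/438 = 0.49543; risk in unexposed = 599/3485 = 0.17188.
RR = 0.49543/0.17188 = 2.88245
AR% = (RR − 1)/RR × 100 = (2.88245 − 1)/2.88245 × 100 = 65.3073%

65.31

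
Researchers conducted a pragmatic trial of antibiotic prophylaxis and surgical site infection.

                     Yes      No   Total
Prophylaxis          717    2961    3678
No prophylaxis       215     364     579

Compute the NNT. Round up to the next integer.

6

Risk in treated group = 717/3678 = 0.19494; risk in control = 215/579 = 0.37133.
Absolute risk reduction = 0.37133 − 0.19494 = 0.17639
NNT = 1 / ARR = 1 / 0.17639 = 5.669 → round up → 6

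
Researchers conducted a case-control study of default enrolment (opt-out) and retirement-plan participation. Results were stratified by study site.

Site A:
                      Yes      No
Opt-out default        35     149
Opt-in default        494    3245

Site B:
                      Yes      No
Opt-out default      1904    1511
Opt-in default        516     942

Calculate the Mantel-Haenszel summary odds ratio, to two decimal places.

2.22

OR_MH = Σ(aᵢdᵢ/nᵢ) / Σ(bᵢcᵢ/nᵢ), where nᵢ is the stratum total.
Stratum 1 (Site A): n = 3923; a·d/n = 35·3245/3923 = 28.9511; b·c/n = 149·494/3923 = 18.7627
Stratum 2 (Site B): n = 4873; a·d/n = 1904·942/4873 = 368.0624; b·c/n = 1511·516/4873 = 159.9992
OR_MH = (28.9511 + 368.0624) / (18.7627 + 159.9992) = 397.0134 / 178.7619 = 2.22091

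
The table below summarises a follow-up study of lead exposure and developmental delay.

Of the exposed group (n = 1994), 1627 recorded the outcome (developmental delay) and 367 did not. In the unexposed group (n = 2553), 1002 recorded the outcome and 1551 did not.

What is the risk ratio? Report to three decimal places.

2.079

From the description: a = 1627, b = 367, c = 1002, d = 1551.
Risk in exposed = 1627/1994 = 0.81595; risk in unexposed = 1002/2553 = 0.39248.
RR = 0.81595 / 0.39248 = 2.07896
The risk among the exposed is 2.08 times that among the unexposed.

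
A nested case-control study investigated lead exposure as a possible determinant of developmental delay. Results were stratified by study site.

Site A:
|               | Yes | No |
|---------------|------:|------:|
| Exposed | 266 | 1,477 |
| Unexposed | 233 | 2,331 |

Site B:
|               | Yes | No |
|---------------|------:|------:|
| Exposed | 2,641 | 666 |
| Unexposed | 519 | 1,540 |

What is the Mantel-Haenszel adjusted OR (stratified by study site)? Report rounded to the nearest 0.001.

OR_MH = Σ(aᵢdᵢ/nᵢ) / Σ(bᵢcᵢ/nᵢ), where nᵢ is the stratum total.
Stratum 1 (Site A): n = 4307; a·d/n = 266·2331/4307 = 143.9624; b·c/n = 1477·233/4307 = 79.9027
Stratum 2 (Site B): n = 5366; a·d/n = 2641·1540/5366 = 757.9463; b·c/n = 666·519/5366 = 64.4156
OR_MH = (143.9624 + 757.9463) / (79.9027 + 64.4156) = 901.9087 / 144.3183 = 6.24944

6.249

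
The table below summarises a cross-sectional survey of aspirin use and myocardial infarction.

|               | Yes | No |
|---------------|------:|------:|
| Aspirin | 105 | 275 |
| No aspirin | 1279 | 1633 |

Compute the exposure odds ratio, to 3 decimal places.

Cells: a = 105, b = 275, c = 1279, d = 1633.
OR = (a·d)/(b·c) = (105 × 1633) / (275 × 1279) = 171465 / 351725 = 0.48750
Exposure is associated with lower odds of myocardial infarction (OR = 0.49 < 1).

0.487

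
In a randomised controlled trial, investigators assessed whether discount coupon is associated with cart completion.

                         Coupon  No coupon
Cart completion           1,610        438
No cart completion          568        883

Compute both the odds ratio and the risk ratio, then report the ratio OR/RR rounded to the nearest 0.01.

2.56

Reading the table with exposure as columns: a = 1610 (Coupon, case), b = 568 (Coupon, non-case), c = 438 (No coupon, case), d = 883.
OR = (1610·883)/(568·438) = 1421630/248784 = 5.71431
Risk in exposed = 1610/2178 = 0.73921; risk in unexposed = 438/1321 = 0.33157; RR = 2.22944
OR/RR = 5.71431 / 2.22944 = 2.56311
The outcome is not rare, so the OR lies further from 1 than the RR.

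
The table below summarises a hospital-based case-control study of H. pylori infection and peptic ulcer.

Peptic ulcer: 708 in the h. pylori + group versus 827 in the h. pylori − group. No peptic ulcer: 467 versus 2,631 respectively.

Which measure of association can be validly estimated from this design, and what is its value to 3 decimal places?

From the description: a = 708, b = 467, c = 827, d = 2631.
This is a hospital-based case-control study: participants were sampled on outcome status, so risks in the source population cannot be estimated directly — relative risk is not valid here. The odds ratio is the appropriate measure.
OR = (a·d)/(b·c) = (708 × 2631) / (467 × 827) = 1862748 / 386209 = 4.82316

4.823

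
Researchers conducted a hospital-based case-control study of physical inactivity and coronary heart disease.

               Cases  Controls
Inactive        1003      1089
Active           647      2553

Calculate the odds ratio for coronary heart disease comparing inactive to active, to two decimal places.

3.63

Cells: a = 1003, b = 1089, c = 647, d = 2553.
OR = (a·d)/(b·c) = (1003 × 2553) / (1089 × 647) = 2560659 / 704583 = 3.63429
The odds of coronary heart disease are about 3.63 times as high in the inactive group.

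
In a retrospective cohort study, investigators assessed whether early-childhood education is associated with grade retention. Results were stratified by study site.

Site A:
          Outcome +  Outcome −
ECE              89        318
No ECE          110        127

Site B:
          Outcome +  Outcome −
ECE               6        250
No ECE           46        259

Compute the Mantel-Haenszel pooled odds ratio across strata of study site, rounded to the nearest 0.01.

0.27

OR_MH = Σ(aᵢdᵢ/nᵢ) / Σ(bᵢcᵢ/nᵢ), where nᵢ is the stratum total.
Stratum 1 (Site A): n = 644; a·d/n = 89·127/644 = 17.5512; b·c/n = 318·110/644 = 54.3168
Stratum 2 (Site B): n = 561; a·d/n = 6·259/561 = 2.7701; b·c/n = 250·46/561 = 20.4991
OR_MH = (17.5512 + 2.7701) / (54.3168 + 20.4991) = 20.3213 / 74.8159 = 0.27162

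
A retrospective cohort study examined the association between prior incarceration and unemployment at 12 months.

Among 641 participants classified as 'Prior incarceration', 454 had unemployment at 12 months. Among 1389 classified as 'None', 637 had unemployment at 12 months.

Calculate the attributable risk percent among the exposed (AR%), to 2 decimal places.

From the description: a = 454, b = 187, c = 637, d = 752.
Risk in exposed = 454/641 = 0.70827; risk in unexposed = 637/1389 = 0.45860.
RR = 0.70827/0.45860 = 1.54440
AR% = (RR − 1)/RR × 100 = (1.54440 − 1)/1.54440 × 100 = 35.2501%

35.25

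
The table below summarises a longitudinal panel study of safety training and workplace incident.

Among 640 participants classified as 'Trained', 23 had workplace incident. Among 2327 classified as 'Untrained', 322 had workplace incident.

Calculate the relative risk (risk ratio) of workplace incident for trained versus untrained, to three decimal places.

0.260

From the description: a = 23, b = 617, c = 322, d = 2005.
Risk in exposed = 23/640 = 0.03594; risk in unexposed = 322/2327 = 0.13838.
RR = 0.03594 / 0.13838 = 0.25971
The risk is 74% lower among the exposed than among the unexposed.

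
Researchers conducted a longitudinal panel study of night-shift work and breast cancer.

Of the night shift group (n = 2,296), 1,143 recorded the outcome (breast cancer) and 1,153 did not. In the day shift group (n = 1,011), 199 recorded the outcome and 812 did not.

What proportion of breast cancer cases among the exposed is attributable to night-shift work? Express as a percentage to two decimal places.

60.46

From the description: a = 1143, b = 1153, c = 199, d = 812.
Risk in exposed = 1143/2296 = 0.49782; risk in unexposed = 199/1011 = 0.19683.
RR = 0.49782/0.19683 = 2.52914
AR% = (RR − 1)/RR × 100 = (2.52914 − 1)/2.52914 × 100 = 60.4608%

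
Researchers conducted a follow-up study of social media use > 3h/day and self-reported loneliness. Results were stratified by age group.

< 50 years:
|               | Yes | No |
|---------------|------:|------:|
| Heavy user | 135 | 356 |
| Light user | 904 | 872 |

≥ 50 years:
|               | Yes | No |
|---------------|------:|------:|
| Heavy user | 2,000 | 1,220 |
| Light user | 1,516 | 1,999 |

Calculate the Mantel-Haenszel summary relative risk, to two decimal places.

1.25

RR_MH = Σ(aᵢ·n₀ᵢ/nᵢ) / Σ(cᵢ·n₁ᵢ/nᵢ), with n₁ᵢ = aᵢ+bᵢ (exposed), n₀ᵢ = cᵢ+dᵢ (unexposed), nᵢ = n₁ᵢ+n₀ᵢ.
Stratum 1 (< 50 years): n₁ = 491, n₀ = 1776, n = 2267; a·n₀/n = 135·1776/2267 = 105.7609; c·n₁/n = 904·491/2267 = 195.7936
Stratum 2 (≥ 50 years): n₁ = 3220, n₀ = 3515, n = 6735; a·n₀/n = 2000·3515/6735 = 1043.8010; c·n₁/n = 1516·3220/6735 = 724.7988
RR_MH = (105.7609 + 1043.8010) / (195.7936 + 724.7988) = 1149.5620 / 920.5924 = 1.24872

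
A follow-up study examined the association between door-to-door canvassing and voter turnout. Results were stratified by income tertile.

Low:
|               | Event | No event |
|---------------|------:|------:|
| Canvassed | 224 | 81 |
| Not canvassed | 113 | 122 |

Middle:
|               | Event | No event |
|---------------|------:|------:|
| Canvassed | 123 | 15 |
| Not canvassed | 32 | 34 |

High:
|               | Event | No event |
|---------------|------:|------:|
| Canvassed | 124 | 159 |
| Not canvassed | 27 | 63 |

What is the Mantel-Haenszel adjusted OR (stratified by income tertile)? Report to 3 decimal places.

OR_MH = Σ(aᵢdᵢ/nᵢ) / Σ(bᵢcᵢ/nᵢ), where nᵢ is the stratum total.
Stratum 1 (Low): n = 540; a·d/n = 224·122/540 = 50.6074; b·c/n = 81·113/540 = 16.9500
Stratum 2 (Middle): n = 204; a·d/n = 123·34/204 = 20.5000; b·c/n = 15·32/204 = 2.3529
Stratum 3 (High): n = 373; a·d/n = 124·63/373 = 20.9437; b·c/n = 159·27/373 = 11.5094
OR_MH = (50.6074 + 20.5000 + 20.9437) / (16.9500 + 2.3529 + 11.5094) = 92.0511 / 30.8123 = 2.98748

2.987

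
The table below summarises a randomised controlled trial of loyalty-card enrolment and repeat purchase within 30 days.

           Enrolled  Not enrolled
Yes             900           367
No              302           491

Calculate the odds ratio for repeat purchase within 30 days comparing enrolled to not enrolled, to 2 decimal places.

3.99

Reading the table with exposure as columns: a = 900 (Enrolled, case), b = 302 (Enrolled, non-case), c = 367 (Not enrolled, case), d = 491.
OR = (a·d)/(b·c) = (900 × 491) / (302 × 367) = 441900 / 110834 = 3.98704
The odds of repeat purchase within 30 days are about 3.99 times as high in the enrolled group.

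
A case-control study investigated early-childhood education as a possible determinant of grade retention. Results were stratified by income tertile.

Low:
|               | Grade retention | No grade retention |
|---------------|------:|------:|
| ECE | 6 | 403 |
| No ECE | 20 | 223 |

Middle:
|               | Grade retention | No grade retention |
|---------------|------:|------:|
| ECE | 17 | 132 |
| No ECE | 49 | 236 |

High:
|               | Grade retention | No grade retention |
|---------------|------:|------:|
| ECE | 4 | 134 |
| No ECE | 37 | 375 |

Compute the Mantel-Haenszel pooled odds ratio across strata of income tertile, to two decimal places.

0.39

OR_MH = Σ(aᵢdᵢ/nᵢ) / Σ(bᵢcᵢ/nᵢ), where nᵢ is the stratum total.
Stratum 1 (Low): n = 652; a·d/n = 6·223/652 = 2.0521; b·c/n = 403·20/652 = 12.3620
Stratum 2 (Middle): n = 434; a·d/n = 17·236/434 = 9.2442; b·c/n = 132·49/434 = 14.9032
Stratum 3 (High): n = 550; a·d/n = 4·375/550 = 2.7273; b·c/n = 134·37/550 = 9.0145
OR_MH = (2.0521 + 9.2442 + 2.7273) / (12.3620 + 14.9032 + 9.0145) = 14.0237 / 36.2797 = 0.38654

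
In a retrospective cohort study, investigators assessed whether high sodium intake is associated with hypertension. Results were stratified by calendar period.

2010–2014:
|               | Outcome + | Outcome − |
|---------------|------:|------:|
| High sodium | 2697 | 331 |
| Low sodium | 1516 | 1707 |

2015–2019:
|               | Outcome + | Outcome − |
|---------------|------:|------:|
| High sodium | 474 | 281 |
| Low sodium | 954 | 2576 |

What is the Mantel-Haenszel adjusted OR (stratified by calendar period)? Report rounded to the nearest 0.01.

7.15

OR_MH = Σ(aᵢdᵢ/nᵢ) / Σ(bᵢcᵢ/nᵢ), where nᵢ is the stratum total.
Stratum 1 (2010–2014): n = 6251; a·d/n = 2697·1707/6251 = 736.4868; b·c/n = 331·1516/6251 = 80.2745
Stratum 2 (2015–2019): n = 4285; a·d/n = 474·2576/4285 = 284.9531; b·c/n = 281·954/4285 = 62.5610
OR_MH = (736.4868 + 284.9531) / (80.2745 + 62.5610) = 1021.4399 / 142.8355 = 7.15116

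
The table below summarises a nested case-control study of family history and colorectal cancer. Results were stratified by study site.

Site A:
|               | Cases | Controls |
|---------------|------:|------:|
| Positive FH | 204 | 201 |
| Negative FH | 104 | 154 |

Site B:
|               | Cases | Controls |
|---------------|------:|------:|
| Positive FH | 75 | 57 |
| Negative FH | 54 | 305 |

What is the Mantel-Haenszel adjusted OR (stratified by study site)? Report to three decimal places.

2.486

OR_MH = Σ(aᵢdᵢ/nᵢ) / Σ(bᵢcᵢ/nᵢ), where nᵢ is the stratum total.
Stratum 1 (Site A): n = 663; a·d/n = 204·154/663 = 47.3846; b·c/n = 201·104/663 = 31.5294
Stratum 2 (Site B): n = 491; a·d/n = 75·305/491 = 46.5886; b·c/n = 57·54/491 = 6.2688
OR_MH = (47.3846 + 46.5886) / (31.5294 + 6.2688) = 93.9732 / 37.7983 = 2.48618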